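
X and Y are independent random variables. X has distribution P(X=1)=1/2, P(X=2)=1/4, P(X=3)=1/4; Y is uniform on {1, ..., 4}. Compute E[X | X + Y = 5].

P(X + Y = 5) = 1/4.
Summing X·P(x,y) over outcomes with X + Y = 5 gives 7/16.
E[X | X + Y = 5] = (7/16) / (1/4) = 7/4.

7/4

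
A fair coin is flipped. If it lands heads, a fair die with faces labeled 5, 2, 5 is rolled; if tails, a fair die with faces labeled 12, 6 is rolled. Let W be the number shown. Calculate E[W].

13/2

E[W | heads] = (5+2+5)/3 = 4.
E[W | tails] = (12+6)/2 = 9.
E[W] = (1/2)·(4) + (1/2)·(9) = 13/2.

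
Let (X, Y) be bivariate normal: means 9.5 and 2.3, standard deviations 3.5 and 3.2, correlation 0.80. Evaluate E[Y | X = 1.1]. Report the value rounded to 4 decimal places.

-3.8440

For a bivariate normal, E[Y | X=x] = μ_Y + ρ·(σ_Y/σ_X)·(x − μ_X).
E[Y | X=1.1] = 2.3 + (0.80)·(3.2/3.5)·(1.1 − (9.5)) = 2.3 + (0.73143)·(-8.4) = -3.8440.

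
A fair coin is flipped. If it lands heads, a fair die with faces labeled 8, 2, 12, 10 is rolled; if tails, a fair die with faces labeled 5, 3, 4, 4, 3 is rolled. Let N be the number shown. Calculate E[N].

59/10

E[N | heads] = (8+2+12+10)/4 = 8.
E[N | tails] = (5+3+4+4+3)/5 = 19/5.
E[N] = (1/2)·(8) + (1/2)·(19/5) = 59/10.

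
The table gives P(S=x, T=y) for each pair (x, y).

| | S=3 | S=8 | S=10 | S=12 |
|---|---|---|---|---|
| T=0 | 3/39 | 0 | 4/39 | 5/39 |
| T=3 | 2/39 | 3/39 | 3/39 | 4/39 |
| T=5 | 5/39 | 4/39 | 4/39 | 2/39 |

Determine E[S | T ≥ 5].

P(T ≥ 5) = 5/13.
Σ S·P over the event = 3·(5/39) + 8·(4/39) + 10·(4/39) + 12·(2/39) = 37/13.
E[S | T ≥ 5] = (37/13) / (5/13) = 37/5.

37/5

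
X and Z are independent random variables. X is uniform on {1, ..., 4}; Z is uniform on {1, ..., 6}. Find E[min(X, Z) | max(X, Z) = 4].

Outcomes with max(X, Z) = 4: (1,4), (2,4), (3,4), (4,1), (4,2), (4,3), (4,4), each with probability 1/24.
E[min(X, Z) | max(X, Z) = 4] = (1 + 2 + 3 + 1 + 2 + 3 + 4) / 7 = 16/7.

16/7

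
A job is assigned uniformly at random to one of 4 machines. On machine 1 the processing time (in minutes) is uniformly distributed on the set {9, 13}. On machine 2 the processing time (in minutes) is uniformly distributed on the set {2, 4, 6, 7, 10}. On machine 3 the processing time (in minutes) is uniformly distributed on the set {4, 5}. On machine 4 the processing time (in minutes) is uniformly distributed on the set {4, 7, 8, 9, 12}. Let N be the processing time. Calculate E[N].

293/40

E[N | machine 1] = (9+13)/2 = 11.
E[N | machine 2] = (2+4+6+7+10)/5 = 29/5.
E[N | machine 3] = (4+5)/2 = 9/2.
E[N | machine 4] = (4+7+8+9+12)/5 = 8.
E[N] = (1/4)·(11) + (1/4)·(29/5) + (1/4)·(9/2) + (1/4)·(8) = 293/40.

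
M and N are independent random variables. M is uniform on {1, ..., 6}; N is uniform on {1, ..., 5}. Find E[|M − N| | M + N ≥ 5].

P(M + N ≥ 5) = 4/5.
Summing |M−N|·P(x,y) over outcomes with M + N ≥ 5 gives 49/30.
E[|M − N| | M + N ≥ 5] = (49/30) / (4/5) = 49/24.

49/24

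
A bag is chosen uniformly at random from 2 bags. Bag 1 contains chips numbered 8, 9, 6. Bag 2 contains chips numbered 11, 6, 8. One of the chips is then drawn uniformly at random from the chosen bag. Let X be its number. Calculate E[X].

8

E[X | bag 1] = (8+9+6)/3 = 23/3.
E[X | bag 2] = (11+6+8)/3 = 25/3.
E[X] = (1/2)·(23/3) + (1/2)·(25/3) = 8.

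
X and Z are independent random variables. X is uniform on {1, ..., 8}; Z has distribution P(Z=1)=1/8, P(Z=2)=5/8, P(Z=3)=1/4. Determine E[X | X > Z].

P(X > Z) = 47/64.
Summing X·P(x,y) over outcomes with X > Z gives 65/16.
E[X | X > Z] = (65/16) / (47/64) = 260/47.

260/47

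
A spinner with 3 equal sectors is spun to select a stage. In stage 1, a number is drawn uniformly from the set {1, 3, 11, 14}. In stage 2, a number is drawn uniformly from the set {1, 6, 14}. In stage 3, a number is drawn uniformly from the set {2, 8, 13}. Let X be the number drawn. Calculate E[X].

E[X | stage 1] = (1+3+11+14)/4 = 29/4.
E[X | stage 2] = (1+6+14)/3 = 7.
E[X | stage 3] = (2+8+13)/3 = 23/3.
By the law of total expectation,
E[X] = (1/3)·(29/4) + (1/3)·(7) + (1/3)·(23/3) = 263/36.

263/36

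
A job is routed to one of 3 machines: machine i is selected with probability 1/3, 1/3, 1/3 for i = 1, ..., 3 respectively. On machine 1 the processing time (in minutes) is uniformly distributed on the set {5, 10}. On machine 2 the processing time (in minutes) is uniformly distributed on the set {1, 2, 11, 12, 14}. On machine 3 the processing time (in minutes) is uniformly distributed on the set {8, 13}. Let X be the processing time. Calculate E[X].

E[X | machine 1] = (5+10)/2 = 15/2.
E[X | machine 2] = (1+2+11+12+14)/5 = 8.
E[X | machine 3] = (8+13)/2 = 21/2.
E[X] = (1/3)·(15/2) + (1/3)·(8) + (1/3)·(21/2) = 26/3.

26/3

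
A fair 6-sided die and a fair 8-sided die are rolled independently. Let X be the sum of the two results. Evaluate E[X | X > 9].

P(X > 9) = 5/16.
Σ over the event: 10·5/48 + 11·1/12 + 12·1/16 + 13·1/24 + 14·1/48 = 85/24.
E[X | X > 9] = (85/24) / (5/16) = 34/3.

34/3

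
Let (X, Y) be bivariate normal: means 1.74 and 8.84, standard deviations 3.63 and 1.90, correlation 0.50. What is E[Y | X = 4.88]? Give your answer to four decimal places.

9.6618

The regression of Y on X has slope ρ·σ_Y/σ_X and passes through (μ_X, μ_Y).
E[Y | X=4.88] = 8.84 + (0.50)·(1.90/3.63)·(4.88 − (1.74)) = 8.84 + (0.26171)·(3.14) = 9.6618.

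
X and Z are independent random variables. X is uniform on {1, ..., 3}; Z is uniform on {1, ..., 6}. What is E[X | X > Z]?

Outcomes with X > Z: (2,1), (3,1), (3,2), each with probability 1/18.
E[X | X > Z] = (2 + 3 + 3) / 3 = 8/3.

8/3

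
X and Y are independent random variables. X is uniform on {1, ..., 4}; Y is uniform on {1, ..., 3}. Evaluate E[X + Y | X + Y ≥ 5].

17/3

Outcomes with X + Y ≥ 5: (2,3), (3,2), (3,3), (4,1), (4,2), (4,3), each with probability 1/12.
E[X + Y | X + Y ≥ 5] = (5 + 5 + 6 + 5 + 6 + 7) / 6 = 17/3.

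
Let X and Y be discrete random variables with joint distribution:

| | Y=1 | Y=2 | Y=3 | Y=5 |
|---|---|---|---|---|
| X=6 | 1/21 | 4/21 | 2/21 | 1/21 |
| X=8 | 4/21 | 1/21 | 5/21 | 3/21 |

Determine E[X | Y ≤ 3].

122/17

P(Y ≤ 3) = 17/21.
Σ X·P over the event = 6·(1/21) + 6·(4/21) + 6·(2/21) + 8·(4/21) + 8·(1/21) + 8·(5/21) = 122/21.
E[X | Y ≤ 3] = (122/21) / (17/21) = 122/17.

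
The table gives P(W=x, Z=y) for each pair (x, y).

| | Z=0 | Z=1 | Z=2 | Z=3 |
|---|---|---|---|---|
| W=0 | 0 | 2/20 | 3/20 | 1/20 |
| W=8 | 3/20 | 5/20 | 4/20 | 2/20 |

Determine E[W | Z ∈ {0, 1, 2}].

P(Z ∈ {0, 1, 2}) = 17/20.
Σ W·P over the event = 0·(2/20) + 0·(3/20) + 8·(3/20) + 8·(5/20) + 8·(4/20) = 24/5.
E[W | Z ∈ {0, 1, 2}] = (24/5) / (17/20) = 96/17.

96/17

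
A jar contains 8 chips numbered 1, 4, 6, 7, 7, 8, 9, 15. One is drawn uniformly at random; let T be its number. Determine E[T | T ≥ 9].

P(T ≥ 9) = 1/4.
Σ over the event: 9·1/8 + 15·1/8 = 3.
E[T | T ≥ 9] = (3) / (1/4) = 12.

12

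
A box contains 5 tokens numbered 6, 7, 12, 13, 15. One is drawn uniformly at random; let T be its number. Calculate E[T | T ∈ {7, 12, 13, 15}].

47/4

P(T ∈ {7, 12, 13, 15}) = 4/5.
Σ over the event: 7·1/5 + 12·1/5 + 13·1/5 + 15·1/5 = 47/5.
E[T | T ∈ {7, 12, 13, 15}] = (47/5) / (4/5) = 47/4.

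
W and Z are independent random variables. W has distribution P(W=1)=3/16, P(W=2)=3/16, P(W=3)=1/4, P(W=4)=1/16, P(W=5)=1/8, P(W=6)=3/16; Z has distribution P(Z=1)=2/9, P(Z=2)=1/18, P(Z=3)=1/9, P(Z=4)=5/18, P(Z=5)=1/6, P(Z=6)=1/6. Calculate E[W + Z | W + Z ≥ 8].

66/7

P(W + Z ≥ 8) = 7/18.
Summing (W+Z)·P(x,y) over outcomes with W + Z ≥ 8 gives 11/3.
E[W + Z | W + Z ≥ 8] = (11/3) / (7/18) = 66/7.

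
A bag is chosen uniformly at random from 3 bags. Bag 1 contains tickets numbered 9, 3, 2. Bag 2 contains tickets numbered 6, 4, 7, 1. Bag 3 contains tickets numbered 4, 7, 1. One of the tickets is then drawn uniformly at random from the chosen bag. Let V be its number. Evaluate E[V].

E[V | bag 1] = (9+3+2)/3 = 14/3.
E[V | bag 2] = (6+4+7+1)/4 = 9/2.
E[V | bag 3] = (4+7+1)/3 = 4.
E[V] = (1/3)·(14/3) + (1/3)·(9/2) + (1/3)·(4) = 79/18.

79/18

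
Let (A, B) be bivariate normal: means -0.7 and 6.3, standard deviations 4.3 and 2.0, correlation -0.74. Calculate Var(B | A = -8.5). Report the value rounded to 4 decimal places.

1.8096

For a bivariate normal, Var(B | A=x) = σ_B²(1 − ρ²).
Var(B | A=-8.5) = (2.0)²·(1 − (-0.74)²) = 4·0.4524 = 1.8096.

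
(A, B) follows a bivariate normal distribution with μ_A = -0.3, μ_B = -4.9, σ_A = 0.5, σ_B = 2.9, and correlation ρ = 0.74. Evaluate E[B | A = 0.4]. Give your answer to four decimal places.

-1.8956

The regression of B on A has slope ρ·σ_B/σ_A and passes through (μ_A, μ_B).
E[B | A=0.4] = -4.9 + (0.74)·(2.9/0.5)·(0.4 − (-0.3)) = -4.9 + (4.292)·(0.7) = -1.8956.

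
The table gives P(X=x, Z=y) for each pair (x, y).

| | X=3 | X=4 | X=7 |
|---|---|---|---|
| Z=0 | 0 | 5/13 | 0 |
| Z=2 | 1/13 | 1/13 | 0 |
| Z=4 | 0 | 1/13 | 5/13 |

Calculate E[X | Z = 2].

7/2

P(Z = 2) = 2/13.
Σ X·P over the event = 3·(1/13) + 4·(1/13) = 7/13.
E[X | Z = 2] = (7/13) / (2/13) = 7/2.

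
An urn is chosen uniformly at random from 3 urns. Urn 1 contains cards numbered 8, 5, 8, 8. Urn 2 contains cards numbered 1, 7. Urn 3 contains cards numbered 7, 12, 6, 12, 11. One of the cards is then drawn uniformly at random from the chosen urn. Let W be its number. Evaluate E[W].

E[W | urn 1] = (8+5+8+8)/4 = 29/4.
E[W | urn 2] = (1+7)/2 = 4.
E[W | urn 3] = (7+12+6+12+11)/5 = 48/5.
E[W] = (1/3)·(29/4) + (1/3)·(4) + (1/3)·(48/5) = 139/20.

139/20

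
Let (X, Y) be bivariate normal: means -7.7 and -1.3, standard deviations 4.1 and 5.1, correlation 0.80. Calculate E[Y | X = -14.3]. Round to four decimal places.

E[Y | X=x] = μ_Y + ρ(σ_Y/σ_X)(x − μ_X) for jointly normal variables.
E[Y | X=-14.3] = -1.3 + (0.80)·(5.1/4.1)·(-14.3 − (-7.7)) = -1.3 + (0.99512)·(-6.6) = -7.8678.

-7.8678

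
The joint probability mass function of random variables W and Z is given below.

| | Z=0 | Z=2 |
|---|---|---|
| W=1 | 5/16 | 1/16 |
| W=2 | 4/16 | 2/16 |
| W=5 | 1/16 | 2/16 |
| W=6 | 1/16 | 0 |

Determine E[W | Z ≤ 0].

P(Z ≤ 0) = 11/16.
Σ W·P over the event = 1·(5/16) + 2·(4/16) + 5·(1/16) + 6·(1/16) = 3/2.
E[W | Z ≤ 0] = (3/2) / (11/16) = 24/11.

24/11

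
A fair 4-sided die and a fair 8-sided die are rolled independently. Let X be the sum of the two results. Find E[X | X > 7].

66/7

P(X > 7) = 7/16.
Σ over the event: 8·1/8 + 9·1/8 + 10·3/32 + 11·1/16 + 12·1/32 = 33/8.
E[X | X > 7] = (33/8) / (7/16) = 66/7.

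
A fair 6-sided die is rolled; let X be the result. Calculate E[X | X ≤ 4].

5/2

Given X ≤ 4, X is equally likely to be any of {1, 2, 3, 4}.
E[X | X ≤ 4] = (1 + 2 + 3 + 4) / 4 = 5/2.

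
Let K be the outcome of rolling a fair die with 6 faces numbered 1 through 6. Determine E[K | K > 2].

9/2

Given K > 2, K is equally likely to be any of {3, 4, 5, 6}.
E[K | K > 2] = (3 + 4 + 5 + 6) / 4 = 9/2.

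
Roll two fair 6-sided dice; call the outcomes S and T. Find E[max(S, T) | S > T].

14/3

P(S > T) = 5/12.
Summing max(S,T)·P(x,y) over outcomes with S > T gives 35/18.
E[max(S, T) | S > T] = (35/18) / (5/12) = 14/3.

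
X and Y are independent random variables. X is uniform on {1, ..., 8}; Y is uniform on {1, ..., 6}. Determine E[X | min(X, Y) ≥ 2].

P(min(X, Y) ≥ 2) = 35/48.
Summing X·P(x,y) over outcomes with min(X, Y) ≥ 2 gives 175/48.
E[X | min(X, Y) ≥ 2] = (175/48) / (35/48) = 5.

5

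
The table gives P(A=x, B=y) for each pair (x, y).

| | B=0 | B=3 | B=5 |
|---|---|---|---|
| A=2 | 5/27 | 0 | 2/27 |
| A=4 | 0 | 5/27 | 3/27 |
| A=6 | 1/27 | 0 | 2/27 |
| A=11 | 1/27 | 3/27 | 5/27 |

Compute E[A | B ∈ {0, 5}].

110/19

P(B ∈ {0, 5}) = 19/27.
Σ A·P over the event = 2·(5/27) + 2·(2/27) + 4·(3/27) + 6·(1/27) + 6·(2/27) + 11·(1/27) + 11·(5/27) = 110/27.
E[A | B ∈ {0, 5}] = (110/27) / (19/27) = 110/19.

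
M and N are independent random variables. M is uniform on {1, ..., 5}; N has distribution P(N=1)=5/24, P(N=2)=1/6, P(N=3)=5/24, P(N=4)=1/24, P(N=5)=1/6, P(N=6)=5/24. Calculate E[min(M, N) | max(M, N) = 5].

P(max(M, N) = 5) = 7/24.
Summing min(M,N)·P(x,y) over outcomes with max(M, N) = 5 gives 23/30.
E[min(M, N) | max(M, N) = 5] = (23/30) / (7/24) = 92/35.

92/35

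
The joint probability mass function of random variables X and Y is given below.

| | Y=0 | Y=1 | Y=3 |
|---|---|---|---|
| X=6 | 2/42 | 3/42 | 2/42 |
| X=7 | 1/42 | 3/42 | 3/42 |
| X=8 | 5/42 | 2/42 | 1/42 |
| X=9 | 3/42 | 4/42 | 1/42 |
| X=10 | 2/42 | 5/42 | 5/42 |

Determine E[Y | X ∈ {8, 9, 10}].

8/7

P(X ∈ {8, 9, 10}) = 2/3.
Summing Y·P(X=x,Y=y) over the conditioning event gives 16/21.
E[Y | X ∈ {8, 9, 10}] = (16/21) / (2/3) = 8/7.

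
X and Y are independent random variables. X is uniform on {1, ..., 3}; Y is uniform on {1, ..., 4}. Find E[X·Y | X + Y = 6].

17/2

P(X + Y = 6) = 1/6.
Summing XY·P(x,y) over outcomes with X + Y = 6 gives 17/12.
E[X·Y | X + Y = 6] = (17/12) / (1/6) = 17/2.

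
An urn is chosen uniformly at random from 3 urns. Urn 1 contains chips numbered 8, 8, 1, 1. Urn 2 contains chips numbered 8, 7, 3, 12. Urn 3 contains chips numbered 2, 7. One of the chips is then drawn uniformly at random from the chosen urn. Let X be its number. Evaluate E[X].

E[X | urn 1] = (8+8+1+1)/4 = 9/2.
E[X | urn 2] = (8+7+3+12)/4 = 15/2.
E[X | urn 3] = (2+7)/2 = 9/2.
By the law of total expectation,
E[X] = (1/3)·(9/2) + (1/3)·(15/2) + (1/3)·(9/2) = 11/2.

11/2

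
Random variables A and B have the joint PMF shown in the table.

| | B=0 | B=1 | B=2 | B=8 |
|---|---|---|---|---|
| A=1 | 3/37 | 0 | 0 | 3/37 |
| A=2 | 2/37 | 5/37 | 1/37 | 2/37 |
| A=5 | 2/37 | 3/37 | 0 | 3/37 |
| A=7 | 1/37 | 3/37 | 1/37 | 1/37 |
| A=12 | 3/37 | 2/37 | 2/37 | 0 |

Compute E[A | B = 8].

29/9

P(B = 8) = 9/37.
Summing A·P(A=x,B=y) over the conditioning event gives 29/37.
E[A | B = 8] = (29/37) / (9/37) = 29/9.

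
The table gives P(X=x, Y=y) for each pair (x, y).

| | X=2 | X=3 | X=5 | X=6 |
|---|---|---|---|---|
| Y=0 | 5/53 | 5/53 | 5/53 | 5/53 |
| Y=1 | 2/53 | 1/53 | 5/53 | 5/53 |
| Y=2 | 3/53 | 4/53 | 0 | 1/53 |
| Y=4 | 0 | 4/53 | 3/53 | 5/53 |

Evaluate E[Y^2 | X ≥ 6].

P(X ≥ 6) = 16/53.
Σ Y^2·P over the event = 0·(5/53) + 1·(5/53) + 4·(1/53) + 16·(5/53) = 89/53.
E[Y^2 | X ≥ 6] = (89/53) / (16/53) = 89/16.

89/16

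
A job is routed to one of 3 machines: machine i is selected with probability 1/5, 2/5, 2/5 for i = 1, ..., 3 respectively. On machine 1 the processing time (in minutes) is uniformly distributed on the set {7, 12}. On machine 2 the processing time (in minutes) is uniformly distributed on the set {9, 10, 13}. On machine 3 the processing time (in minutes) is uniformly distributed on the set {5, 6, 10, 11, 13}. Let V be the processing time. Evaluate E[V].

E[V | machine 1] = (7+12)/2 = 19/2.
E[V | machine 2] = (9+10+13)/3 = 32/3.
E[V | machine 3] = (5+6+10+11+13)/5 = 9.
By the law of total expectation,
E[V] = (1/5)·(19/2) + (2/5)·(32/3) + (2/5)·(9) = 293/30.

293/30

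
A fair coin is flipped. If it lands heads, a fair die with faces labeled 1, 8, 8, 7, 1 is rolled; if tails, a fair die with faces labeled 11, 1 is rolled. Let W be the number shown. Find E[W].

11/2

E[W | heads] = (1+8+8+7+1)/5 = 5.
E[W | tails] = (11+1)/2 = 6.
By the law of total expectation,
E[W] = (1/2)·(5) + (1/2)·(6) = 11/2.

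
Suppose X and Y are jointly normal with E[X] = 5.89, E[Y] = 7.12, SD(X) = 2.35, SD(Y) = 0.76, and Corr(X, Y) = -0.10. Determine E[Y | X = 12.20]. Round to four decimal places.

6.9159

The regression of Y on X has slope ρ·σ_Y/σ_X and passes through (μ_X, μ_Y).
E[Y | X=12.20] = 7.12 + (-0.10)·(0.76/2.35)·(12.20 − (5.89)) = 7.12 + (-0.03234)·(6.31) = 6.9159.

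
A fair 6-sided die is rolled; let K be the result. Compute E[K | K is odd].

Given K is odd, K is equally likely to be any of {1, 3, 5}.
E[K | K is odd] = (1 + 3 + 5) / 3 = 3.

3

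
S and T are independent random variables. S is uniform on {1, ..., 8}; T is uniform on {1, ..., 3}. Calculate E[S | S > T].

P(S > T) = 3/4.
Summing S·P(x,y) over outcomes with S > T gives 49/12.
E[S | S > T] = (49/12) / (3/4) = 49/9.

49/9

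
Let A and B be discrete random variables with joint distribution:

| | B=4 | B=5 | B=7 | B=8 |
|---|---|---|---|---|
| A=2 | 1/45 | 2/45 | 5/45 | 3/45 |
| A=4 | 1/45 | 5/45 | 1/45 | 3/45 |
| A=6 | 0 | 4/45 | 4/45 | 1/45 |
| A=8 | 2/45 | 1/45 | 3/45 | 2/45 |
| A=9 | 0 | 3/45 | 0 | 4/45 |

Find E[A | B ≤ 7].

P(B ≤ 7) = 32/45.
Summing A·P(A=x,B=y) over the conditioning event gives 167/45.
E[A | B ≤ 7] = (167/45) / (32/45) = 167/32.

167/32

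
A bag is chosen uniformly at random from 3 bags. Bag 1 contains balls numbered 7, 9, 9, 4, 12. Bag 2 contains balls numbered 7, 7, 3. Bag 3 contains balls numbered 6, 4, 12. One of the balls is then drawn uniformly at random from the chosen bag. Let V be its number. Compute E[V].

E[V | bag 1] = (7+9+9+4+12)/5 = 41/5.
E[V | bag 2] = (7+7+3)/3 = 17/3.
E[V | bag 3] = (6+4+12)/3 = 22/3.
By the law of total expectation,
E[V] = (1/3)·(41/5) + (1/3)·(17/3) + (1/3)·(22/3) = 106/15.

106/15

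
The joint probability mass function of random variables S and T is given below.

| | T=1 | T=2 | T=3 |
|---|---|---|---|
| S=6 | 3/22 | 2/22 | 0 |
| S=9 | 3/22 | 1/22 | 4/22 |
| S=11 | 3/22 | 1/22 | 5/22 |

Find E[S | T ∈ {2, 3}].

P(T ∈ {2, 3}) = 13/22.
Σ S·P over the event = 6·(2/22) + 9·(1/22) + 9·(4/22) + 11·(1/22) + 11·(5/22) = 123/22.
E[S | T ∈ {2, 3}] = (123/22) / (13/22) = 123/13.

123/13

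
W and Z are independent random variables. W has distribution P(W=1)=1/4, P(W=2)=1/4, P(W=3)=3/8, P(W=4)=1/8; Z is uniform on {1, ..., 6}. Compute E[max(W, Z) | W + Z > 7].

P(W + Z > 7) = 11/48.
Summing max(W,Z)·P(x,y) over outcomes with W + Z > 7 gives 5/4.
E[max(W, Z) | W + Z > 7] = (5/4) / (11/48) = 60/11.

60/11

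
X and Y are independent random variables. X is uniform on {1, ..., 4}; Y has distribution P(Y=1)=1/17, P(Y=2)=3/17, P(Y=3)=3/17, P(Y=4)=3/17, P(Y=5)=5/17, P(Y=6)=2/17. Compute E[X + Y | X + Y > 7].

163/19

P(X + Y > 7) = 19/68.
Summing (X+Y)·P(x,y) over outcomes with X + Y > 7 gives 163/68.
E[X + Y | X + Y > 7] = (163/68) / (19/68) = 163/19.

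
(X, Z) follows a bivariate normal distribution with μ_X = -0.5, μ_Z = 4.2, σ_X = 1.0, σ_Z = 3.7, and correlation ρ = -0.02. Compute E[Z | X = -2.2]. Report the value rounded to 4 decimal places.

4.3258

E[Z | X=x] = μ_Z + ρ(σ_Z/σ_X)(x − μ_X) for jointly normal variables.
E[Z | X=-2.2] = 4.2 + (-0.02)·(3.7/1.0)·(-2.2 − (-0.5)) = 4.2 + (-0.074)·(-1.7) = 4.3258.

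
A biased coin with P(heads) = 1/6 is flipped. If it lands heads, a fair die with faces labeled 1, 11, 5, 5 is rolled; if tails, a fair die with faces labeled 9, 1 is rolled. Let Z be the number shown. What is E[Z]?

61/12

E[Z | heads] = (1+11+5+5)/4 = 11/2.
E[Z | tails] = (9+1)/2 = 5.
By the law of total expectation,
E[Z] = (1/6)·(11/2) + (5/6)·(5) = 61/12.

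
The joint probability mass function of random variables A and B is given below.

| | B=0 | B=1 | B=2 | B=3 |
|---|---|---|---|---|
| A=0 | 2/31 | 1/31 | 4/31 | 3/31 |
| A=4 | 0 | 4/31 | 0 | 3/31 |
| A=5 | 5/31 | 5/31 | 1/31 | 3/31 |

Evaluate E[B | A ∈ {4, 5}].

P(A ∈ {4, 5}) = 21/31.
Σ B·P over the event = 1·(4/31) + 3·(3/31) + 0·(5/31) + 1·(5/31) + 2·(1/31) + 3·(3/31) = 29/31.
E[B | A ∈ {4, 5}] = (29/31) / (21/31) = 29/21.

29/21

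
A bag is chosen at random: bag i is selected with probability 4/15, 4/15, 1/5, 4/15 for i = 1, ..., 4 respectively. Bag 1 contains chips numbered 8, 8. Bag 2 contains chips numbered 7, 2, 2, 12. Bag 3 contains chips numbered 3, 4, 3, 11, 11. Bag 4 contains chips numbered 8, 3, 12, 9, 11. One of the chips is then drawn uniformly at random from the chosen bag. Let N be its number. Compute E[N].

181/25

E[N | bag 1] = (8+8)/2 = 8.
E[N | bag 2] = (7+2+2+12)/4 = 23/4.
E[N | bag 3] = (3+4+3+11+11)/5 = 32/5.
E[N | bag 4] = (8+3+12+9+11)/5 = 43/5.
E[N] = (4/15)·(8) + (4/15)·(23/4) + (1/5)·(32/5) + (4/15)·(43/5) = 181/25.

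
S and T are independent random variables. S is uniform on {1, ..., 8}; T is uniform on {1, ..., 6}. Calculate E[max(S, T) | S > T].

P(S > T) = 9/16.
Summing max(S,T)·P(x,y) over outcomes with S > T gives 10/3.
E[max(S, T) | S > T] = (10/3) / (9/16) = 160/27.

160/27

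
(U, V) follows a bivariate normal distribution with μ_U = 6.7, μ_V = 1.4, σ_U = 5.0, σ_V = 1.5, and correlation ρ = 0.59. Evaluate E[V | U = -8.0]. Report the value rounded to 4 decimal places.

E[V | U=x] = μ_V + ρ(σ_V/σ_U)(x − μ_U) for jointly normal variables.
E[V | U=-8.0] = 1.4 + (0.59)·(1.5/5.0)·(-8.0 − (6.7)) = 1.4 + (0.177)·(-14.7) = -1.2019.

-1.2019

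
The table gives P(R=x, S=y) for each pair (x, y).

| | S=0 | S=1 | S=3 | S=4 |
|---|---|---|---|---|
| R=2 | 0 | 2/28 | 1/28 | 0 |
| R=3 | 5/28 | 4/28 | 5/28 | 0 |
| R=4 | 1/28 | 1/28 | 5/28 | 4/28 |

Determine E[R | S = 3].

37/11

P(S = 3) = 11/28.
Σ R·P over the event = 2·(1/28) + 3·(5/28) + 4·(5/28) = 37/28.
E[R | S = 3] = (37/28) / (11/28) = 37/11.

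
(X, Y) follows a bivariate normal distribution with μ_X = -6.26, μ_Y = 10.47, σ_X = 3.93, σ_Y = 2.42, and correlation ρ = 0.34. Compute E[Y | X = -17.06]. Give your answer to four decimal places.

8.2089

The regression of Y on X has slope ρ·σ_Y/σ_X and passes through (μ_X, μ_Y).
E[Y | X=-17.06] = 10.47 + (0.34)·(2.42/3.93)·(-17.06 − (-6.26)) = 10.47 + (0.20936)·(-10.8) = 8.2089.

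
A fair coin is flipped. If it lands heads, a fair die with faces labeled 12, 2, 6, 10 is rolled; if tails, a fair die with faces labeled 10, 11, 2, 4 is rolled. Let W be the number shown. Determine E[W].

E[W | heads] = (12+2+6+10)/4 = 15/2.
E[W | tails] = (10+11+2+4)/4 = 27/4.
E[W] = (1/2)·(15/2) + (1/2)·(27/4) = 57/8.

57/8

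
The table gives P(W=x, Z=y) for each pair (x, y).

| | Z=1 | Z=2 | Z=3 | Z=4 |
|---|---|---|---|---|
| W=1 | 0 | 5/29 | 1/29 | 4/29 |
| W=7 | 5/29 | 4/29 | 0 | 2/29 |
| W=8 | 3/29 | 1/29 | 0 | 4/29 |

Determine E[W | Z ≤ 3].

P(Z ≤ 3) = 19/29.
Σ W·P over the event = 1·(5/29) + 1·(1/29) + 7·(5/29) + 7·(4/29) + 8·(3/29) + 8·(1/29) = 101/29.
E[W | Z ≤ 3] = (101/29) / (19/29) = 101/19.

101/19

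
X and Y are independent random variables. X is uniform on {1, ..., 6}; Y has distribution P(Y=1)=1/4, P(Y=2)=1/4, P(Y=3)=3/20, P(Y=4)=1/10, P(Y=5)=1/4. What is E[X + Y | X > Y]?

20/3

P(X > Y) = 21/40.
Summing (X+Y)·P(x,y) over outcomes with X > Y gives 7/2.
E[X + Y | X > Y] = (7/2) / (21/40) = 20/3.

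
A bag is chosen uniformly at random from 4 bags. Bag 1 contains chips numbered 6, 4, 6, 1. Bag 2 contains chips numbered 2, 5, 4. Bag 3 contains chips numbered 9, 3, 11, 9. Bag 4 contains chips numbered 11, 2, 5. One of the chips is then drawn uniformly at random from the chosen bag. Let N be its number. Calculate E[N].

E[N | bag 1] = (6+4+6+1)/4 = 17/4.
E[N | bag 2] = (2+5+4)/3 = 11/3.
E[N | bag 3] = (9+3+11+9)/4 = 8.
E[N | bag 4] = (11+2+5)/3 = 6.
E[N] = (1/4)·(17/4) + (1/4)·(11/3) + (1/4)·(8) + (1/4)·(6) = 263/48.

263/48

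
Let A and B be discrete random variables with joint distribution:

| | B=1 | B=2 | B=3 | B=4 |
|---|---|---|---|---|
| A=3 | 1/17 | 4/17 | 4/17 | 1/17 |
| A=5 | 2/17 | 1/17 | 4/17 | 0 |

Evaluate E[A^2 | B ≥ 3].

145/9

P(B ≥ 3) = 9/17.
Σ A^2·P over the event = 9·(4/17) + 9·(1/17) + 25·(4/17) = 145/17.
E[A^2 | B ≥ 3] = (145/17) / (9/17) = 145/9.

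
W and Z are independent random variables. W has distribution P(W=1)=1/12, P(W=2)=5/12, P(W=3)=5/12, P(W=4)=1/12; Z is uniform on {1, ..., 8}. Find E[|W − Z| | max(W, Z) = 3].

22/21

P(max(W, Z) = 3) = 7/32.
Summing |W−Z|·P(x,y) over outcomes with max(W, Z) = 3 gives 11/48.
E[|W − Z| | max(W, Z) = 3] = (11/48) / (7/32) = 22/21.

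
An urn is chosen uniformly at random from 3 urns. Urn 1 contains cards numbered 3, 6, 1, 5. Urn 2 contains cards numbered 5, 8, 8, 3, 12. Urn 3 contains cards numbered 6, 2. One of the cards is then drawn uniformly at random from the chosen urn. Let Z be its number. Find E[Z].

E[Z | urn 1] = (3+6+1+5)/4 = 15/4.
E[Z | urn 2] = (5+8+8+3+12)/5 = 36/5.
E[Z | urn 3] = (6+2)/2 = 4.
E[Z] = (1/3)·(15/4) + (1/3)·(36/5) + (1/3)·(4) = 299/60.

299/60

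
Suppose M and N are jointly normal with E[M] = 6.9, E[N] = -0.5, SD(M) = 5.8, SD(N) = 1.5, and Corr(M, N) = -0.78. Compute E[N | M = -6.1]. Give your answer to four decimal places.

For a bivariate normal, E[N | M=x] = μ_N + ρ·(σ_N/σ_M)·(x − μ_M).
E[N | M=-6.1] = -0.5 + (-0.78)·(1.5/5.8)·(-6.1 − (6.9)) = -0.5 + (-0.20172)·(-13) = 2.1224.

2.1224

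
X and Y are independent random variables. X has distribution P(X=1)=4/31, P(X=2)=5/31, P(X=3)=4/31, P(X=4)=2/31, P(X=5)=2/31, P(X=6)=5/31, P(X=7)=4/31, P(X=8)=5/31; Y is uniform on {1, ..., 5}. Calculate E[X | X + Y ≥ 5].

222/43

P(X + Y ≥ 5) = 129/155.
Summing X·P(x,y) over outcomes with X + Y ≥ 5 gives 666/155.
E[X | X + Y ≥ 5] = (666/155) / (129/155) = 222/43.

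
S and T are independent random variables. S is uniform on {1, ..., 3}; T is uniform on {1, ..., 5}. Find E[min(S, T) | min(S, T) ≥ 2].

19/8

P(min(S, T) ≥ 2) = 8/15.
Summing min(S,T)·P(x,y) over outcomes with min(S, T) ≥ 2 gives 19/15.
E[min(S, T) | min(S, T) ≥ 2] = (19/15) / (8/15) = 19/8.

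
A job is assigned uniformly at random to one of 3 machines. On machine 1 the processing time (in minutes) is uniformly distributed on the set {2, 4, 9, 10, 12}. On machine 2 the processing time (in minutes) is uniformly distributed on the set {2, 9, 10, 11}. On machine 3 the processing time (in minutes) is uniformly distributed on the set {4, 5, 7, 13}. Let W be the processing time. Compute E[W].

E[W | machine 1] = (2+4+9+10+12)/5 = 37/5.
E[W | machine 2] = (2+9+10+11)/4 = 8.
E[W | machine 3] = (4+5+7+13)/4 = 29/4.
E[W] = (1/3)·(37/5) + (1/3)·(8) + (1/3)·(29/4) = 151/20.

151/20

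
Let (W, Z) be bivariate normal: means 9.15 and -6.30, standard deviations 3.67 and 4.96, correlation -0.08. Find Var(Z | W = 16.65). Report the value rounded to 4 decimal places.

24.4441

The conditional variance in a bivariate normal is σ_Z²(1 − ρ²), independent of x.
Var(Z | W=16.65) = (4.96)²·(1 − (-0.08)²) = 24.6016·0.9936 = 24.4441.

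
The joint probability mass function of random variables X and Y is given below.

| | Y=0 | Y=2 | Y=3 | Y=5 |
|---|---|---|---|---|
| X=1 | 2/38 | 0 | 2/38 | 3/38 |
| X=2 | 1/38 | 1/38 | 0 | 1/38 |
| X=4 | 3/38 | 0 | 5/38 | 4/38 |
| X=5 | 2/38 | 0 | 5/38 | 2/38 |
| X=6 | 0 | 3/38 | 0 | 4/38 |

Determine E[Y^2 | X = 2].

P(X = 2) = 3/38.
Summing Y^2·P(X=x,Y=y) over the conditioning event gives 29/38.
E[Y^2 | X = 2] = (29/38) / (3/38) = 29/3.

29/3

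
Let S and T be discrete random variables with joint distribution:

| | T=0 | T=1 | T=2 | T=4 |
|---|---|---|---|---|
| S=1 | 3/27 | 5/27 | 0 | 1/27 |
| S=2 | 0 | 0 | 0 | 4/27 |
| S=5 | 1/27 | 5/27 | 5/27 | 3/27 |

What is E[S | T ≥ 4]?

P(T ≥ 4) = 8/27.
Σ S·P over the event = 1·(1/27) + 2·(4/27) + 5·(3/27) = 8/9.
E[S | T ≥ 4] = (8/9) / (8/27) = 3.

3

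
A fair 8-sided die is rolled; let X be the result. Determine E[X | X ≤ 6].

7/2

Given X ≤ 6, X is equally likely to be any of {1, 2, 3, 4, 5, 6}.
E[X | X ≤ 6] = (1 + 2 + 3 + 4 + 5 + 6) / 6 = 7/2.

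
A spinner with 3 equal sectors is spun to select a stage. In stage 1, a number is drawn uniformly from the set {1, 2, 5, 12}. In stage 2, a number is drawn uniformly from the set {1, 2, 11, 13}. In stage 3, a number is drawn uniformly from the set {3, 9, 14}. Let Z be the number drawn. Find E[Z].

245/36

E[Z | stage 1] = (1+2+5+12)/4 = 5.
E[Z | stage 2] = (1+2+11+13)/4 = 27/4.
E[Z | stage 3] = (3+9+14)/3 = 26/3.
E[Z] = (1/3)·(5) + (1/3)·(27/4) + (1/3)·(26/3) = 245/36.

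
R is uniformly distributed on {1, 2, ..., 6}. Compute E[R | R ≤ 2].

3/2

Given R ≤ 2, R is equally likely to be any of {1, 2}.
E[R | R ≤ 2] = (1 + 2) / 2 = 3/2.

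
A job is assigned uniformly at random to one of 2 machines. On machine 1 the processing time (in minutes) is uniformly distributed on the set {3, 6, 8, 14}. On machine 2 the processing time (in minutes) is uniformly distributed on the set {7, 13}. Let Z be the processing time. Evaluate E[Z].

E[Z | machine 1] = (3+6+8+14)/4 = 31/4.
E[Z | machine 2] = (7+13)/2 = 10.
By the law of total expectation,
E[Z] = (1/2)·(31/4) + (1/2)·(10) = 71/8.

71/8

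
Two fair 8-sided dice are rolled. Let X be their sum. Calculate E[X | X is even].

P(X is even) = 1/2.
Σ over the event: 2·1/64 + 4·3/64 + 6·5/64 + 8·7/64 + 10·7/64 + 12·5/64 + 14·3/64 + 16·1/64 = 9/2.
E[X | X is even] = (9/2) / (1/2) = 9.

9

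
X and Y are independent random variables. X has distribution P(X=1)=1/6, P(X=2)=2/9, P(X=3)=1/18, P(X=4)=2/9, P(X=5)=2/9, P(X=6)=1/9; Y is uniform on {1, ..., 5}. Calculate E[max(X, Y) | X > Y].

101/22

P(X > Y) = 22/45.
Summing max(X,Y)·P(x,y) over outcomes with X > Y gives 101/45.
E[max(X, Y) | X > Y] = (101/45) / (22/45) = 101/22.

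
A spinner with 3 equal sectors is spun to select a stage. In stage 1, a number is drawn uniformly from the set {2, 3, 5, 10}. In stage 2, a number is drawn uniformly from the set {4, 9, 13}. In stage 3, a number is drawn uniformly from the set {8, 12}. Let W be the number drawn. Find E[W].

E[W | stage 1] = (2+3+5+10)/4 = 5.
E[W | stage 2] = (4+9+13)/3 = 26/3.
E[W | stage 3] = (8+12)/2 = 10.
E[W] = (1/3)·(5) + (1/3)·(26/3) + (1/3)·(10) = 71/9.

71/9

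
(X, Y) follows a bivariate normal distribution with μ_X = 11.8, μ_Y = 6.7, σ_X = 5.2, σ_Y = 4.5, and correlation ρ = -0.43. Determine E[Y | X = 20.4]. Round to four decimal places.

The regression of Y on X has slope ρ·σ_Y/σ_X and passes through (μ_X, μ_Y).
E[Y | X=20.4] = 6.7 + (-0.43)·(4.5/5.2)·(20.4 − (11.8)) = 6.7 + (-0.37212)·(8.6) = 3.4998.

3.4998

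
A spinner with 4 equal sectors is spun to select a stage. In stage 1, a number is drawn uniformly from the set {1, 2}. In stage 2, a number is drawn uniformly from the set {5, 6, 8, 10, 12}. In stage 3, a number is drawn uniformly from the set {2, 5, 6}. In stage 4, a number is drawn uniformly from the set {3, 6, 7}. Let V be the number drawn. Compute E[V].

E[V | stage 1] = (1+2)/2 = 3/2.
E[V | stage 2] = (5+6+8+10+12)/5 = 41/5.
E[V | stage 3] = (2+5+6)/3 = 13/3.
E[V | stage 4] = (3+6+7)/3 = 16/3.
By the law of total expectation,
E[V] = (1/4)·(3/2) + (1/4)·(41/5) + (1/4)·(13/3) + (1/4)·(16/3) = 581/120.

581/120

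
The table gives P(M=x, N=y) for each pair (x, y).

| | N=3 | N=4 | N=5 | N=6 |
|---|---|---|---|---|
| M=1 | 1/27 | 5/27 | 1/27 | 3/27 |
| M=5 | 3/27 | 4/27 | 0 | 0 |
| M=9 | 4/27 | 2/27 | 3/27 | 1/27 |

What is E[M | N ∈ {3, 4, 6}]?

P(N ∈ {3, 4, 6}) = 23/27.
Summing M·P(M=x,N=y) over the conditioning event gives 107/27.
E[M | N ∈ {3, 4, 6}] = (107/27) / (23/27) = 107/23.

107/23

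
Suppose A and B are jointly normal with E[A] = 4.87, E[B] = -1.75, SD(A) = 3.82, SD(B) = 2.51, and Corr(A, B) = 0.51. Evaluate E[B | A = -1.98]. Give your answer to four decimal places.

E[B | A=x] = μ_B + ρ(σ_B/σ_A)(x − μ_A) for jointly normal variables.
E[B | A=-1.98] = -1.75 + (0.51)·(2.51/3.82)·(-1.98 − (4.87)) = -1.75 + (0.335105)·(-6.85) = -4.0455.

-4.0455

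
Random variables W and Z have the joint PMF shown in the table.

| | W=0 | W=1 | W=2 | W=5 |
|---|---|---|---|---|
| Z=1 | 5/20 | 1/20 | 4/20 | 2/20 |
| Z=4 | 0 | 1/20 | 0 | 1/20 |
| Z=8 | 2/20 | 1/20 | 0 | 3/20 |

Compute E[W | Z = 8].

P(Z = 8) = 3/10.
Σ W·P over the event = 0·(2/20) + 1·(1/20) + 5·(3/20) = 4/5.
E[W | Z = 8] = (4/5) / (3/10) = 8/3.

8/3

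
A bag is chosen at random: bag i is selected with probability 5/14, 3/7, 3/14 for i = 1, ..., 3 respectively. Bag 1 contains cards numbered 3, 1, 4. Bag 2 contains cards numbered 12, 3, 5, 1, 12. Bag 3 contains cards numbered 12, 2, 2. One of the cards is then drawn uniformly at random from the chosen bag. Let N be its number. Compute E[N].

517/105

E[N | bag 1] = (3+1+4)/3 = 8/3.
E[N | bag 2] = (12+3+5+1+12)/5 = 33/5.
E[N | bag 3] = (12+2+2)/3 = 16/3.
By the law of total expectation,
E[N] = (5/14)·(8/3) + (3/7)·(33/5) + (3/14)·(16/3) = 517/105.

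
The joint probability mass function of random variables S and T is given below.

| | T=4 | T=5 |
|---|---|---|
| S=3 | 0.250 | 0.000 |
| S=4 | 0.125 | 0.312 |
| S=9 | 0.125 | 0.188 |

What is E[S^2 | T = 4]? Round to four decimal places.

P(T = 4) = 0.500.
Σ S^2·P over the event = 9·(0.250) + 16·(0.125) + 81·(0.125) = 14.375.
E[S^2 | T = 4] = (14.375) / (0.500) = 28.7500.

28.7500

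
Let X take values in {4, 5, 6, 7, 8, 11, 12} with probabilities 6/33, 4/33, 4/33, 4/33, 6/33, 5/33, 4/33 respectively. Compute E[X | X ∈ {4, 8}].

6

P(X ∈ {4, 8}) = 4/11.
Σ over the event: 4·2/11 + 8·2/11 = 24/11.
E[X | X ∈ {4, 8}] = (24/11) / (4/11) = 6.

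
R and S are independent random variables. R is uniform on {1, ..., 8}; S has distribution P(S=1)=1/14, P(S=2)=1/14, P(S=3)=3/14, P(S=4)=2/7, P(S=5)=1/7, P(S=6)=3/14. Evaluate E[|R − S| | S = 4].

2

P(S = 4) = 2/7.
Summing |R−S|·P(x,y) over outcomes with S = 4 gives 4/7.
E[|R − S| | S = 4] = (4/7) / (2/7) = 2.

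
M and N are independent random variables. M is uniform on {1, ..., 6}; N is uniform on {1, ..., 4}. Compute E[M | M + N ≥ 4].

80/21

P(M + N ≥ 4) = 7/8.
Summing M·P(x,y) over outcomes with M + N ≥ 4 gives 10/3.
E[M | M + N ≥ 4] = (10/3) / (7/8) = 80/21.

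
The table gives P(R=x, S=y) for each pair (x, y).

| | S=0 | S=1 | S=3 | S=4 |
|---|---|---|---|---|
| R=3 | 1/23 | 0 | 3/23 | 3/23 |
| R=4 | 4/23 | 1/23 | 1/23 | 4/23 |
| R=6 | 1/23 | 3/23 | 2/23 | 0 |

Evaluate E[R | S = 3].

P(S = 3) = 6/23.
Σ R·P over the event = 3·(3/23) + 4·(1/23) + 6·(2/23) = 25/23.
E[R | S = 3] = (25/23) / (6/23) = 25/6.

25/6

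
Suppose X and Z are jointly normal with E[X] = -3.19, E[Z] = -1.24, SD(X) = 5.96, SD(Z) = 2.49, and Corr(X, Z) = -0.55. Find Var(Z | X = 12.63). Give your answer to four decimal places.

4.3246

Var(Z | X=x) = (1 − ρ²)·σ_Z².
Var(Z | X=12.63) = (2.49)²·(1 − (-0.55)²) = 6.2001·0.6975 = 4.3246.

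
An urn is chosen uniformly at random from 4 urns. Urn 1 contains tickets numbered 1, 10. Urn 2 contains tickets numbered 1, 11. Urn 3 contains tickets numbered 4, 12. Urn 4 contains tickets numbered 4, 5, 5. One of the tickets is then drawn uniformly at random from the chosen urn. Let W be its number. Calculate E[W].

E[W | urn 1] = (1+10)/2 = 11/2.
E[W | urn 2] = (1+11)/2 = 6.
E[W | urn 3] = (4+12)/2 = 8.
E[W | urn 4] = (4+5+5)/3 = 14/3.
By the law of total expectation,
E[W] = (1/4)·(11/2) + (1/4)·(6) + (1/4)·(8) + (1/4)·(14/3) = 145/24.

145/24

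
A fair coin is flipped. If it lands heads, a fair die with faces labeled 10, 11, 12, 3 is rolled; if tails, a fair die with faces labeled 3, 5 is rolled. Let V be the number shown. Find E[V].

13/2

E[V | heads] = (10+11+12+3)/4 = 9.
E[V | tails] = (3+5)/2 = 4.
E[V] = (1/2)·(9) + (1/2)·(4) = 13/2.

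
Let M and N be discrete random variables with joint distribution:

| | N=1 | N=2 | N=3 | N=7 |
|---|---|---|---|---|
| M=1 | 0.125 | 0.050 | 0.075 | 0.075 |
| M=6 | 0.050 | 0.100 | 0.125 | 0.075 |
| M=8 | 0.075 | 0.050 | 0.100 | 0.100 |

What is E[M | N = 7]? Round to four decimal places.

P(N = 7) = 0.250.
Summing M·P(M=x,N=y) over the conditioning event gives 1.325.
E[M | N = 7] = (1.325) / (0.250) = 5.3000.

5.3000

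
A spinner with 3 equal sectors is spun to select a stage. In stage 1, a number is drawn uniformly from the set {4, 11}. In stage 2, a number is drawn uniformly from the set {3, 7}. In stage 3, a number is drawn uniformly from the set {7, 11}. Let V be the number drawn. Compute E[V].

43/6

E[V | stage 1] = (4+11)/2 = 15/2.
E[V | stage 2] = (3+7)/2 = 5.
E[V | stage 3] = (7+11)/2 = 9.
By the law of total expectation,
E[V] = (1/3)·(15/2) + (1/3)·(5) + (1/3)·(9) = 43/6.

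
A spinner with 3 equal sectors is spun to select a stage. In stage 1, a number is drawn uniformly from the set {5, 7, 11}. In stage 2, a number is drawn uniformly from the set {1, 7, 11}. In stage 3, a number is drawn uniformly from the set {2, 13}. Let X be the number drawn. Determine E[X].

43/6

E[X | stage 1] = (5+7+11)/3 = 23/3.
E[X | stage 2] = (1+7+11)/3 = 19/3.
E[X | stage 3] = (2+13)/2 = 15/2.
E[X] = (1/3)·(23/3) + (1/3)·(19/3) + (1/3)·(15/2) = 43/6.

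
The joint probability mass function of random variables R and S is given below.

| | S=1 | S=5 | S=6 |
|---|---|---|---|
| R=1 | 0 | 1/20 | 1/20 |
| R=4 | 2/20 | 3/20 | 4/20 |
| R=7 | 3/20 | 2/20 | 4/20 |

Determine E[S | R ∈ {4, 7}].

P(R ∈ {4, 7}) = 9/10.
Summing S·P(R=x,S=y) over the conditioning event gives 39/10.
E[S | R ∈ {4, 7}] = (39/10) / (9/10) = 13/3.

13/3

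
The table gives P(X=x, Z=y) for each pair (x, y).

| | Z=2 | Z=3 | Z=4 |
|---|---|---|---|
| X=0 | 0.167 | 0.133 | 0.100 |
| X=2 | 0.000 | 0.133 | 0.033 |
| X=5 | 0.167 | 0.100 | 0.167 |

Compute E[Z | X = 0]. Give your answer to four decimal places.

P(X = 0) = 0.400.
Σ Z·P over the event = 2·(0.167) + 3·(0.133) + 4·(0.100) = 1.133.
E[Z | X = 0] = (1.133) / (0.400) = 2.8325.

2.8325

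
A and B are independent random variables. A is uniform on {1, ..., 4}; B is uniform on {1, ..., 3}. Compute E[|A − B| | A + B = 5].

5/3

Outcomes with A + B = 5: (2,3), (3,2), (4,1), each with probability 1/12.
E[|A − B| | A + B = 5] = (1 + 1 + 3) / 3 = 5/3.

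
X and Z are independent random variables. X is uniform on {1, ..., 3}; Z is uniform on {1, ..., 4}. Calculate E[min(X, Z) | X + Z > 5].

8/3

Outcomes with X + Z > 5: (2,4), (3,3), (3,4), each with probability 1/12.
E[min(X, Z) | X + Z > 5] = (2 + 3 + 3) / 3 = 8/3.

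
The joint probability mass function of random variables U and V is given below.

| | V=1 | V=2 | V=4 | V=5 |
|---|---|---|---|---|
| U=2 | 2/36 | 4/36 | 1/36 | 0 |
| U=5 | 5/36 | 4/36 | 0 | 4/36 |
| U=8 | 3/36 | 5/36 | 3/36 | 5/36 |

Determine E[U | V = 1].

53/10

P(V = 1) = 5/18.
Σ U·P over the event = 2·(2/36) + 5·(5/36) + 8·(3/36) = 53/36.
E[U | V = 1] = (53/36) / (5/18) = 53/10.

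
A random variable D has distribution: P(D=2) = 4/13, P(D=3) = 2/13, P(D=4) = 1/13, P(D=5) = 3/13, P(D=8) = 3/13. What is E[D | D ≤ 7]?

P(D ≤ 7) = 10/13.
Σ over the event: 2·4/13 + 3·2/13 + 4·1/13 + 5·3/13 = 33/13.
E[D | D ≤ 7] = (33/13) / (10/13) = 33/10.

33/10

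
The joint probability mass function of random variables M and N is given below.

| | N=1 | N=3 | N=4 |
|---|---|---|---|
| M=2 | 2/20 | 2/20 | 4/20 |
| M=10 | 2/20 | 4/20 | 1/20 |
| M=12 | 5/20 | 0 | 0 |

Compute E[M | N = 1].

P(N = 1) = 9/20.
Summing M·P(M=x,N=y) over the conditioning event gives 21/5.
E[M | N = 1] = (21/5) / (9/20) = 28/3.

28/3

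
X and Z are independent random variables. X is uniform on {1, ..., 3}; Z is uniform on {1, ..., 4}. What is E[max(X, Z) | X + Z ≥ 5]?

7/2

Outcomes with X + Z ≥ 5: (1,4), (2,3), (2,4), (3,2), (3,3), (3,4), each with probability 1/12.
E[max(X, Z) | X + Z ≥ 5] = (4 + 3 + 4 + 3 + 3 + 4) / 6 = 7/2.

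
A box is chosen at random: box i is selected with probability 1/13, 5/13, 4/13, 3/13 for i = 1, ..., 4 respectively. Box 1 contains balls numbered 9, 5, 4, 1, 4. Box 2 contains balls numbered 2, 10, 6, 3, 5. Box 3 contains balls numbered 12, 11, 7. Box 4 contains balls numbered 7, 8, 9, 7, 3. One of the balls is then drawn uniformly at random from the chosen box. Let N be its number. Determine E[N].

7

E[N | box 1] = (9+5+4+1+4)/5 = 23/5.
E[N | box 2] = (2+10+6+3+5)/5 = 26/5.
E[N | box 3] = (12+11+7)/3 = 10.
E[N | box 4] = (7+8+9+7+3)/5 = 34/5.
E[N] = (1/13)·(23/5) + (5/13)·(26/5) + (4/13)·(10) + (3/13)·(34/5) = 7.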